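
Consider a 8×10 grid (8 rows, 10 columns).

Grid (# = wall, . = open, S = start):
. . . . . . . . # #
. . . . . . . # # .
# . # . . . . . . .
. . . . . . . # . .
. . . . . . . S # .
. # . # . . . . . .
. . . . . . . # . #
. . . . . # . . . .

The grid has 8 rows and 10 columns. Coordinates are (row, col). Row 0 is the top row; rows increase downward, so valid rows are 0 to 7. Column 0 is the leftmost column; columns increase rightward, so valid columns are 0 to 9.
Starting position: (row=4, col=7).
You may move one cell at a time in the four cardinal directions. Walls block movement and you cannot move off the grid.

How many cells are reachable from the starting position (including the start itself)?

Answer: Reachable cells: 67

Derivation:
BFS flood-fill from (row=4, col=7):
  Distance 0: (row=4, col=7)
  Distance 1: (row=4, col=6), (row=5, col=7)
  Distance 2: (row=3, col=6), (row=4, col=5), (row=5, col=6), (row=5, col=8)
  Distance 3: (row=2, col=6), (row=3, col=5), (row=4, col=4), (row=5, col=5), (row=5, col=9), (row=6, col=6), (row=6, col=8)
  Distance 4: (row=1, col=6), (row=2, col=5), (row=2, col=7), (row=3, col=4), (row=4, col=3), (row=4, col=9), (row=5, col=4), (row=6, col=5), (row=7, col=6), (row=7, col=8)
  Distance 5: (row=0, col=6), (row=1, col=5), (row=2, col=4), (row=2, col=8), (row=3, col=3), (row=3, col=9), (row=4, col=2), (row=6, col=4), (row=7, col=7), (row=7, col=9)
  Distance 6: (row=0, col=5), (row=0, col=7), (row=1, col=4), (row=2, col=3), (row=2, col=9), (row=3, col=2), (row=3, col=8), (row=4, col=1), (row=5, col=2), (row=6, col=3), (row=7, col=4)
  Distance 7: (row=0, col=4), (row=1, col=3), (row=1, col=9), (row=3, col=1), (row=4, col=0), (row=6, col=2), (row=7, col=3)
  Distance 8: (row=0, col=3), (row=1, col=2), (row=2, col=1), (row=3, col=0), (row=5, col=0), (row=6, col=1), (row=7, col=2)
  Distance 9: (row=0, col=2), (row=1, col=1), (row=6, col=0), (row=7, col=1)
  Distance 10: (row=0, col=1), (row=1, col=0), (row=7, col=0)
  Distance 11: (row=0, col=0)
Total reachable: 67 (grid has 67 open cells total)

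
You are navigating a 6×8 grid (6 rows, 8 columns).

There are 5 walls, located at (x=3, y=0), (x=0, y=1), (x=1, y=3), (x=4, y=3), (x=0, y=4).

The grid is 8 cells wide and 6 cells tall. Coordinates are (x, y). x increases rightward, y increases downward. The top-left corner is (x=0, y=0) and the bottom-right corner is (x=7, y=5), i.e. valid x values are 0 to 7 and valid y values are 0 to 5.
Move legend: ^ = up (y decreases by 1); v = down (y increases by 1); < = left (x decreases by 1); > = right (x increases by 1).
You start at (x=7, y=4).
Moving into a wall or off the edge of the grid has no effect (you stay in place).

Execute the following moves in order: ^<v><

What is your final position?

Answer: Final position: (x=6, y=4)

Derivation:
Start: (x=7, y=4)
  ^ (up): (x=7, y=4) -> (x=7, y=3)
  < (left): (x=7, y=3) -> (x=6, y=3)
  v (down): (x=6, y=3) -> (x=6, y=4)
  > (right): (x=6, y=4) -> (x=7, y=4)
  < (left): (x=7, y=4) -> (x=6, y=4)
Final: (x=6, y=4)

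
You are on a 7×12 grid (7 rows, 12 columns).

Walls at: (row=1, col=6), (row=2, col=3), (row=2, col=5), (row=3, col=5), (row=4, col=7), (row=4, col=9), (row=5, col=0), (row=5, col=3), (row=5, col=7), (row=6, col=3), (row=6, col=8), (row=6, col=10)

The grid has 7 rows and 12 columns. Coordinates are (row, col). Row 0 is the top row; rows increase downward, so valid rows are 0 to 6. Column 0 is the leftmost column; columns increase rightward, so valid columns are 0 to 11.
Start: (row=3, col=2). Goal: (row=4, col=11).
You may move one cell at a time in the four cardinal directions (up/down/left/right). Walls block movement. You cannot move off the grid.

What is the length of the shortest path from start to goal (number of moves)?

Answer: Shortest path length: 12

Derivation:
BFS from (row=3, col=2) until reaching (row=4, col=11):
  Distance 0: (row=3, col=2)
  Distance 1: (row=2, col=2), (row=3, col=1), (row=3, col=3), (row=4, col=2)
  Distance 2: (row=1, col=2), (row=2, col=1), (row=3, col=0), (row=3, col=4), (row=4, col=1), (row=4, col=3), (row=5, col=2)
  Distance 3: (row=0, col=2), (row=1, col=1), (row=1, col=3), (row=2, col=0), (row=2, col=4), (row=4, col=0), (row=4, col=4), (row=5, col=1), (row=6, col=2)
  Distance 4: (row=0, col=1), (row=0, col=3), (row=1, col=0), (row=1, col=4), (row=4, col=5), (row=5, col=4), (row=6, col=1)
  Distance 5: (row=0, col=0), (row=0, col=4), (row=1, col=5), (row=4, col=6), (row=5, col=5), (row=6, col=0), (row=6, col=4)
  Distance 6: (row=0, col=5), (row=3, col=6), (row=5, col=6), (row=6, col=5)
  Distance 7: (row=0, col=6), (row=2, col=6), (row=3, col=7), (row=6, col=6)
  Distance 8: (row=0, col=7), (row=2, col=7), (row=3, col=8), (row=6, col=7)
  Distance 9: (row=0, col=8), (row=1, col=7), (row=2, col=8), (row=3, col=9), (row=4, col=8)
  Distance 10: (row=0, col=9), (row=1, col=8), (row=2, col=9), (row=3, col=10), (row=5, col=8)
  Distance 11: (row=0, col=10), (row=1, col=9), (row=2, col=10), (row=3, col=11), (row=4, col=10), (row=5, col=9)
  Distance 12: (row=0, col=11), (row=1, col=10), (row=2, col=11), (row=4, col=11), (row=5, col=10), (row=6, col=9)  <- goal reached here
One shortest path (12 moves): (row=3, col=2) -> (row=3, col=3) -> (row=3, col=4) -> (row=4, col=4) -> (row=4, col=5) -> (row=4, col=6) -> (row=3, col=6) -> (row=3, col=7) -> (row=3, col=8) -> (row=3, col=9) -> (row=3, col=10) -> (row=3, col=11) -> (row=4, col=11)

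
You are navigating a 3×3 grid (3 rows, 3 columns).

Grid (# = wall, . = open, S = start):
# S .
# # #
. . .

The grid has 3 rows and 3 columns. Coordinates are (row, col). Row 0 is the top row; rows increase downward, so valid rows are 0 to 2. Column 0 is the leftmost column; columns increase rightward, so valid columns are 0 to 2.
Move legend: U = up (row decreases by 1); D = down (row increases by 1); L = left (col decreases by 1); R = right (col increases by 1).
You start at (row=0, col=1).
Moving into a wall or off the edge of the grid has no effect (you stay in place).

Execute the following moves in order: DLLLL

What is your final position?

Start: (row=0, col=1)
  D (down): blocked, stay at (row=0, col=1)
  [×4]L (left): blocked, stay at (row=0, col=1)
Final: (row=0, col=1)

Answer: Final position: (row=0, col=1)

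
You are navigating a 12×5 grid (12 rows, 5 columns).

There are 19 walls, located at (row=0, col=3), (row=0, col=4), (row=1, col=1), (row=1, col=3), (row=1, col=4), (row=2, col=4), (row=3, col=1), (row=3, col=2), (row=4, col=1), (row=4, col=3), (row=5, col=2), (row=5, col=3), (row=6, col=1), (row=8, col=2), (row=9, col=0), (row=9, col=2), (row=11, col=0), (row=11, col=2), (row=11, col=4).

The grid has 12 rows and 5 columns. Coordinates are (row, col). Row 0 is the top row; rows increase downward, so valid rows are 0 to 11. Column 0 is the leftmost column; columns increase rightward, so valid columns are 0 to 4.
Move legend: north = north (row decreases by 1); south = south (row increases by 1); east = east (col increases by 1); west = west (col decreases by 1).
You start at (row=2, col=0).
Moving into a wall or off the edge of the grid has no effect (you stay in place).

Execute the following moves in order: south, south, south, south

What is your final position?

Answer: Final position: (row=6, col=0)

Derivation:
Start: (row=2, col=0)
  south (south): (row=2, col=0) -> (row=3, col=0)
  south (south): (row=3, col=0) -> (row=4, col=0)
  south (south): (row=4, col=0) -> (row=5, col=0)
  south (south): (row=5, col=0) -> (row=6, col=0)
Final: (row=6, col=0)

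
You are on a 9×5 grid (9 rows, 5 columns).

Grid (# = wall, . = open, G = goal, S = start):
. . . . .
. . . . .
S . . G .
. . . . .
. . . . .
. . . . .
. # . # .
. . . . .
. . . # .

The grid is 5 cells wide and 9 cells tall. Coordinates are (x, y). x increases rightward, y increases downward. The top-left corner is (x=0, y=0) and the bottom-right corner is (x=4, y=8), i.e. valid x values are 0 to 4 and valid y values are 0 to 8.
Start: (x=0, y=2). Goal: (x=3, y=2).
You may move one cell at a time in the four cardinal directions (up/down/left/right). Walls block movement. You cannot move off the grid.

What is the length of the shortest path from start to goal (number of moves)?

BFS from (x=0, y=2) until reaching (x=3, y=2):
  Distance 0: (x=0, y=2)
  Distance 1: (x=0, y=1), (x=1, y=2), (x=0, y=3)
  Distance 2: (x=0, y=0), (x=1, y=1), (x=2, y=2), (x=1, y=3), (x=0, y=4)
  Distance 3: (x=1, y=0), (x=2, y=1), (x=3, y=2), (x=2, y=3), (x=1, y=4), (x=0, y=5)  <- goal reached here
One shortest path (3 moves): (x=0, y=2) -> (x=1, y=2) -> (x=2, y=2) -> (x=3, y=2)

Answer: Shortest path length: 3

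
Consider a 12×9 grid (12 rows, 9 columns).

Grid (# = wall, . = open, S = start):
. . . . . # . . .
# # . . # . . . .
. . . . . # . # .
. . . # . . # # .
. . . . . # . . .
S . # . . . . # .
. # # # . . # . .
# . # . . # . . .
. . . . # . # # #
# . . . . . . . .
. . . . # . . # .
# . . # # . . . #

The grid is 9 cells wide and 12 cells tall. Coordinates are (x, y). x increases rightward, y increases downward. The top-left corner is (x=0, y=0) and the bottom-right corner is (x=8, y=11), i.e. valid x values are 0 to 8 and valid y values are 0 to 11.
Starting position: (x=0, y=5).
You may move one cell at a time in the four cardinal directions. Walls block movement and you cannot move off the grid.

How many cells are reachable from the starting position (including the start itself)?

BFS flood-fill from (x=0, y=5):
  Distance 0: (x=0, y=5)
  Distance 1: (x=0, y=4), (x=1, y=5), (x=0, y=6)
  Distance 2: (x=0, y=3), (x=1, y=4)
  Distance 3: (x=0, y=2), (x=1, y=3), (x=2, y=4)
  Distance 4: (x=1, y=2), (x=2, y=3), (x=3, y=4)
  Distance 5: (x=2, y=2), (x=4, y=4), (x=3, y=5)
  Distance 6: (x=2, y=1), (x=3, y=2), (x=4, y=3), (x=4, y=5)
  Distance 7: (x=2, y=0), (x=3, y=1), (x=4, y=2), (x=5, y=3), (x=5, y=5), (x=4, y=6)
  Distance 8: (x=1, y=0), (x=3, y=0), (x=6, y=5), (x=5, y=6), (x=4, y=7)
  Distance 9: (x=0, y=0), (x=4, y=0), (x=6, y=4), (x=3, y=7)
  Distance 10: (x=7, y=4), (x=3, y=8)
  Distance 11: (x=8, y=4), (x=2, y=8), (x=3, y=9)
  Distance 12: (x=8, y=3), (x=8, y=5), (x=1, y=8), (x=2, y=9), (x=4, y=9), (x=3, y=10)
  Distance 13: (x=8, y=2), (x=8, y=6), (x=1, y=7), (x=0, y=8), (x=1, y=9), (x=5, y=9), (x=2, y=10)
  Distance 14: (x=8, y=1), (x=7, y=6), (x=8, y=7), (x=5, y=8), (x=6, y=9), (x=1, y=10), (x=5, y=10), (x=2, y=11)
  Distance 15: (x=8, y=0), (x=7, y=1), (x=7, y=7), (x=7, y=9), (x=0, y=10), (x=6, y=10), (x=1, y=11), (x=5, y=11)
  Distance 16: (x=7, y=0), (x=6, y=1), (x=6, y=7), (x=8, y=9), (x=6, y=11)
  Distance 17: (x=6, y=0), (x=5, y=1), (x=6, y=2), (x=8, y=10), (x=7, y=11)
Total reachable: 78 (grid has 78 open cells total)

Answer: Reachable cells: 78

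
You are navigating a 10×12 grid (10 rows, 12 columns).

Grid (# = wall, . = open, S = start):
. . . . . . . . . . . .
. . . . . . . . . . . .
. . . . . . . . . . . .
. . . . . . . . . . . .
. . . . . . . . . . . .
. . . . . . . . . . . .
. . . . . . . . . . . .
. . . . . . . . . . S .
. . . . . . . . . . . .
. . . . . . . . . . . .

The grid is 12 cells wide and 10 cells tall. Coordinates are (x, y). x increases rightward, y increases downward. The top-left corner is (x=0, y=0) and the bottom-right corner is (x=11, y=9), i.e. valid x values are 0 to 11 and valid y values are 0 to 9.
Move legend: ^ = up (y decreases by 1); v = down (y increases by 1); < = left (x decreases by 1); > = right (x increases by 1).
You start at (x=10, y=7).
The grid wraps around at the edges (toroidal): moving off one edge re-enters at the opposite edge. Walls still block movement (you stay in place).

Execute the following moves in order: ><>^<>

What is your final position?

Start: (x=10, y=7)
  > (right): (x=10, y=7) -> (x=11, y=7)
  < (left): (x=11, y=7) -> (x=10, y=7)
  > (right): (x=10, y=7) -> (x=11, y=7)
  ^ (up): (x=11, y=7) -> (x=11, y=6)
  < (left): (x=11, y=6) -> (x=10, y=6)
  > (right): (x=10, y=6) -> (x=11, y=6)
Final: (x=11, y=6)

Answer: Final position: (x=11, y=6)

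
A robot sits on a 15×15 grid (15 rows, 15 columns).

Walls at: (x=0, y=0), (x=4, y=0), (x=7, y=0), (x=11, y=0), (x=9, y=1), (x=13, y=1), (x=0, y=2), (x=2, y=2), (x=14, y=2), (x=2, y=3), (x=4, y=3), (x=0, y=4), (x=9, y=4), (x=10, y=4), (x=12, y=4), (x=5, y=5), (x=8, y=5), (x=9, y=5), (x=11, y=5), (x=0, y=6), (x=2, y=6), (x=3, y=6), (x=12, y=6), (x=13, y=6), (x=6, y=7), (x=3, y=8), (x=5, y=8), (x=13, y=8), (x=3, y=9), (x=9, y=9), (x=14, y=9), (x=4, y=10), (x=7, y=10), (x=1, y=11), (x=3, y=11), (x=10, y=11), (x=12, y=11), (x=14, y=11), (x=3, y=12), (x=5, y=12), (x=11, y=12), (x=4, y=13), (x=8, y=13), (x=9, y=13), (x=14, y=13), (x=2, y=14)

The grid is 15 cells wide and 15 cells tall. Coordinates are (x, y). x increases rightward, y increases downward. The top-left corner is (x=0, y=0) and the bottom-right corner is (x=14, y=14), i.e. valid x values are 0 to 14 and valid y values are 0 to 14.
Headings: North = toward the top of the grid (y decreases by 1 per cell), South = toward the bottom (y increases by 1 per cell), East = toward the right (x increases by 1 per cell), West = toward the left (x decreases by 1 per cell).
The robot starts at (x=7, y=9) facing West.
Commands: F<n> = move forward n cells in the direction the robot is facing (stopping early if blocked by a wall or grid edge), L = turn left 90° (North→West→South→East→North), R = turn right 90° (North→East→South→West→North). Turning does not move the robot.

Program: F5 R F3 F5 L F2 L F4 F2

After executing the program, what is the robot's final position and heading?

Answer: Final position: (x=2, y=5), facing South

Derivation:
Start: (x=7, y=9), facing West
  F5: move forward 3/5 (blocked), now at (x=4, y=9)
  R: turn right, now facing North
  F3: move forward 3, now at (x=4, y=6)
  F5: move forward 2/5 (blocked), now at (x=4, y=4)
  L: turn left, now facing West
  F2: move forward 2, now at (x=2, y=4)
  L: turn left, now facing South
  F4: move forward 1/4 (blocked), now at (x=2, y=5)
  F2: move forward 0/2 (blocked), now at (x=2, y=5)
Final: (x=2, y=5), facing South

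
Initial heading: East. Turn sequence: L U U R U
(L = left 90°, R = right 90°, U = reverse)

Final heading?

Answer: Final heading: West

Derivation:
Start: East
  L (left (90° counter-clockwise)) -> North
  U (U-turn (180°)) -> South
  U (U-turn (180°)) -> North
  R (right (90° clockwise)) -> East
  U (U-turn (180°)) -> West
Final: West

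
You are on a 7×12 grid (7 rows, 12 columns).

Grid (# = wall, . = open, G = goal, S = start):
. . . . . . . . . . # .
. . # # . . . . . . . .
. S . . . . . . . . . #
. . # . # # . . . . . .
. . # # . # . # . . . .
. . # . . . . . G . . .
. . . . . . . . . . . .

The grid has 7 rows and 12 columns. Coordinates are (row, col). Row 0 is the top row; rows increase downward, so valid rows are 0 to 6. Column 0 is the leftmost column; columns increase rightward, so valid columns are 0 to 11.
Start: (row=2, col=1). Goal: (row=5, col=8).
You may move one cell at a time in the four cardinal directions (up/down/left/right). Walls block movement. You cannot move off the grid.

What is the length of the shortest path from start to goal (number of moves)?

BFS from (row=2, col=1) until reaching (row=5, col=8):
  Distance 0: (row=2, col=1)
  Distance 1: (row=1, col=1), (row=2, col=0), (row=2, col=2), (row=3, col=1)
  Distance 2: (row=0, col=1), (row=1, col=0), (row=2, col=3), (row=3, col=0), (row=4, col=1)
  Distance 3: (row=0, col=0), (row=0, col=2), (row=2, col=4), (row=3, col=3), (row=4, col=0), (row=5, col=1)
  Distance 4: (row=0, col=3), (row=1, col=4), (row=2, col=5), (row=5, col=0), (row=6, col=1)
  Distance 5: (row=0, col=4), (row=1, col=5), (row=2, col=6), (row=6, col=0), (row=6, col=2)
  Distance 6: (row=0, col=5), (row=1, col=6), (row=2, col=7), (row=3, col=6), (row=6, col=3)
  Distance 7: (row=0, col=6), (row=1, col=7), (row=2, col=8), (row=3, col=7), (row=4, col=6), (row=5, col=3), (row=6, col=4)
  Distance 8: (row=0, col=7), (row=1, col=8), (row=2, col=9), (row=3, col=8), (row=5, col=4), (row=5, col=6), (row=6, col=5)
  Distance 9: (row=0, col=8), (row=1, col=9), (row=2, col=10), (row=3, col=9), (row=4, col=4), (row=4, col=8), (row=5, col=5), (row=5, col=7), (row=6, col=6)
  Distance 10: (row=0, col=9), (row=1, col=10), (row=3, col=10), (row=4, col=9), (row=5, col=8), (row=6, col=7)  <- goal reached here
One shortest path (10 moves): (row=2, col=1) -> (row=2, col=2) -> (row=2, col=3) -> (row=2, col=4) -> (row=2, col=5) -> (row=2, col=6) -> (row=2, col=7) -> (row=2, col=8) -> (row=3, col=8) -> (row=4, col=8) -> (row=5, col=8)

Answer: Shortest path length: 10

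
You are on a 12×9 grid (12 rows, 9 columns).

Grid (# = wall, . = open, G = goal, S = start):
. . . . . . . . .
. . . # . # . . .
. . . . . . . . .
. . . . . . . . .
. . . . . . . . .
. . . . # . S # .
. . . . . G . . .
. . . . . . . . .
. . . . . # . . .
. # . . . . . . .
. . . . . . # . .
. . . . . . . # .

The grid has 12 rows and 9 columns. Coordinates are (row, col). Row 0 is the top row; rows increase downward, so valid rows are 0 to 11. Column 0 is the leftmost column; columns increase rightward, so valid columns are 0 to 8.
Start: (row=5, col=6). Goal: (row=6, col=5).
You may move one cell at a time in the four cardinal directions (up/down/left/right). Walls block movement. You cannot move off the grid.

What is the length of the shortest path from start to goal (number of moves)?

Answer: Shortest path length: 2

Derivation:
BFS from (row=5, col=6) until reaching (row=6, col=5):
  Distance 0: (row=5, col=6)
  Distance 1: (row=4, col=6), (row=5, col=5), (row=6, col=6)
  Distance 2: (row=3, col=6), (row=4, col=5), (row=4, col=7), (row=6, col=5), (row=6, col=7), (row=7, col=6)  <- goal reached here
One shortest path (2 moves): (row=5, col=6) -> (row=5, col=5) -> (row=6, col=5)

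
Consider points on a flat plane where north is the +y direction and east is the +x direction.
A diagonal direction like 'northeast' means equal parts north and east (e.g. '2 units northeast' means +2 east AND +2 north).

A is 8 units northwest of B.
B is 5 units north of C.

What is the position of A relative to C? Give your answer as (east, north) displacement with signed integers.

Answer: A is at (east=-8, north=13) relative to C.

Derivation:
Place C at the origin (east=0, north=0).
  B is 5 units north of C: delta (east=+0, north=+5); B at (east=0, north=5).
  A is 8 units northwest of B: delta (east=-8, north=+8); A at (east=-8, north=13).
Therefore A relative to C: (east=-8, north=13).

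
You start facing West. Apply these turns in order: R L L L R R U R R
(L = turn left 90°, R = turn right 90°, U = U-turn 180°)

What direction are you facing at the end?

Start: West
  R (right (90° clockwise)) -> North
  L (left (90° counter-clockwise)) -> West
  L (left (90° counter-clockwise)) -> South
  L (left (90° counter-clockwise)) -> East
  R (right (90° clockwise)) -> South
  R (right (90° clockwise)) -> West
  U (U-turn (180°)) -> East
  R (right (90° clockwise)) -> South
  R (right (90° clockwise)) -> West
Final: West

Answer: Final heading: West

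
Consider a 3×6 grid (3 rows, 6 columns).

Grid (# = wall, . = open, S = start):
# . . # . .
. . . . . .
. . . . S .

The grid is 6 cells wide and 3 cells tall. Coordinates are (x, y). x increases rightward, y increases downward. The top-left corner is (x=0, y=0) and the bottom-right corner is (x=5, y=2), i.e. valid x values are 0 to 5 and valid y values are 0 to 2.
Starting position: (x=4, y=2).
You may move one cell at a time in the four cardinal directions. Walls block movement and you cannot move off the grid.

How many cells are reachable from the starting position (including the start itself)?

BFS flood-fill from (x=4, y=2):
  Distance 0: (x=4, y=2)
  Distance 1: (x=4, y=1), (x=3, y=2), (x=5, y=2)
  Distance 2: (x=4, y=0), (x=3, y=1), (x=5, y=1), (x=2, y=2)
  Distance 3: (x=5, y=0), (x=2, y=1), (x=1, y=2)
  Distance 4: (x=2, y=0), (x=1, y=1), (x=0, y=2)
  Distance 5: (x=1, y=0), (x=0, y=1)
Total reachable: 16 (grid has 16 open cells total)

Answer: Reachable cells: 16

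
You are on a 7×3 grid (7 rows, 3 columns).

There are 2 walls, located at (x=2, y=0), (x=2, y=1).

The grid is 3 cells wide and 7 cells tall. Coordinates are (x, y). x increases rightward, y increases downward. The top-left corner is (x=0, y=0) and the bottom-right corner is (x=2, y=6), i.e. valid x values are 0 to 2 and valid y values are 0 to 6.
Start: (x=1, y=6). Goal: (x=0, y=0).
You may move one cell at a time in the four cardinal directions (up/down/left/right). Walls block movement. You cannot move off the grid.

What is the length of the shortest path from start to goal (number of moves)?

BFS from (x=1, y=6) until reaching (x=0, y=0):
  Distance 0: (x=1, y=6)
  Distance 1: (x=1, y=5), (x=0, y=6), (x=2, y=6)
  Distance 2: (x=1, y=4), (x=0, y=5), (x=2, y=5)
  Distance 3: (x=1, y=3), (x=0, y=4), (x=2, y=4)
  Distance 4: (x=1, y=2), (x=0, y=3), (x=2, y=3)
  Distance 5: (x=1, y=1), (x=0, y=2), (x=2, y=2)
  Distance 6: (x=1, y=0), (x=0, y=1)
  Distance 7: (x=0, y=0)  <- goal reached here
One shortest path (7 moves): (x=1, y=6) -> (x=0, y=6) -> (x=0, y=5) -> (x=0, y=4) -> (x=0, y=3) -> (x=0, y=2) -> (x=0, y=1) -> (x=0, y=0)

Answer: Shortest path length: 7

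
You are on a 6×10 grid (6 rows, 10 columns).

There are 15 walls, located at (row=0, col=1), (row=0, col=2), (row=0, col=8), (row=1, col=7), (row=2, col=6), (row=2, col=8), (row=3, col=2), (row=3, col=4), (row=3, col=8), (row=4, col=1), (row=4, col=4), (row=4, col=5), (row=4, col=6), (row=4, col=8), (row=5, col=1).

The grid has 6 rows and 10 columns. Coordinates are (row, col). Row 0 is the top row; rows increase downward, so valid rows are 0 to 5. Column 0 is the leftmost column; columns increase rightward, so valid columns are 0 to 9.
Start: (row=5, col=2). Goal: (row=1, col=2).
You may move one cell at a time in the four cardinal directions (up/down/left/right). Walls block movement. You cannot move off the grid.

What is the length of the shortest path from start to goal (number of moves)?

Answer: Shortest path length: 6

Derivation:
BFS from (row=5, col=2) until reaching (row=1, col=2):
  Distance 0: (row=5, col=2)
  Distance 1: (row=4, col=2), (row=5, col=3)
  Distance 2: (row=4, col=3), (row=5, col=4)
  Distance 3: (row=3, col=3), (row=5, col=5)
  Distance 4: (row=2, col=3), (row=5, col=6)
  Distance 5: (row=1, col=3), (row=2, col=2), (row=2, col=4), (row=5, col=7)
  Distance 6: (row=0, col=3), (row=1, col=2), (row=1, col=4), (row=2, col=1), (row=2, col=5), (row=4, col=7), (row=5, col=8)  <- goal reached here
One shortest path (6 moves): (row=5, col=2) -> (row=5, col=3) -> (row=4, col=3) -> (row=3, col=3) -> (row=2, col=3) -> (row=2, col=2) -> (row=1, col=2)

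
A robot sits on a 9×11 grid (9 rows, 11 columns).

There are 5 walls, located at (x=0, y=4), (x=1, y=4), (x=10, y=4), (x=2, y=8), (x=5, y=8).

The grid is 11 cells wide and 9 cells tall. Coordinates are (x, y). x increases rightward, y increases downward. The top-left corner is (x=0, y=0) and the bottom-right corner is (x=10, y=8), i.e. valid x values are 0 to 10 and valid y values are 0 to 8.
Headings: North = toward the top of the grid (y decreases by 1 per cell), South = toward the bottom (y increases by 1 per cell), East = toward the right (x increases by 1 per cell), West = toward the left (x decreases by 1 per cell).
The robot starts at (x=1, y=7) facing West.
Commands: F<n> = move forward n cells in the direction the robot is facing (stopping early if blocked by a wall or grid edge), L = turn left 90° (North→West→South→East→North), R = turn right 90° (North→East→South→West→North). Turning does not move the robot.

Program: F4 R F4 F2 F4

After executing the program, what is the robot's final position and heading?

Answer: Final position: (x=0, y=5), facing North

Derivation:
Start: (x=1, y=7), facing West
  F4: move forward 1/4 (blocked), now at (x=0, y=7)
  R: turn right, now facing North
  F4: move forward 2/4 (blocked), now at (x=0, y=5)
  F2: move forward 0/2 (blocked), now at (x=0, y=5)
  F4: move forward 0/4 (blocked), now at (x=0, y=5)
Final: (x=0, y=5), facing North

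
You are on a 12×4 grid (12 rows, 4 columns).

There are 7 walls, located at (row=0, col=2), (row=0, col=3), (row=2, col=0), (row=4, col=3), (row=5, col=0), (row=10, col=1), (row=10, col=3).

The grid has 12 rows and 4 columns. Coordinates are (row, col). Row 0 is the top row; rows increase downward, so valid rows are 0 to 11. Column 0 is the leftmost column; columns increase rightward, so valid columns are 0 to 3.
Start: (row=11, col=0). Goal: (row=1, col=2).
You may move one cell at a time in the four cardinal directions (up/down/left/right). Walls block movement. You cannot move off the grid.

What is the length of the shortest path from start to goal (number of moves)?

BFS from (row=11, col=0) until reaching (row=1, col=2):
  Distance 0: (row=11, col=0)
  Distance 1: (row=10, col=0), (row=11, col=1)
  Distance 2: (row=9, col=0), (row=11, col=2)
  Distance 3: (row=8, col=0), (row=9, col=1), (row=10, col=2), (row=11, col=3)
  Distance 4: (row=7, col=0), (row=8, col=1), (row=9, col=2)
  Distance 5: (row=6, col=0), (row=7, col=1), (row=8, col=2), (row=9, col=3)
  Distance 6: (row=6, col=1), (row=7, col=2), (row=8, col=3)
  Distance 7: (row=5, col=1), (row=6, col=2), (row=7, col=3)
  Distance 8: (row=4, col=1), (row=5, col=2), (row=6, col=3)
  Distance 9: (row=3, col=1), (row=4, col=0), (row=4, col=2), (row=5, col=3)
  Distance 10: (row=2, col=1), (row=3, col=0), (row=3, col=2)
  Distance 11: (row=1, col=1), (row=2, col=2), (row=3, col=3)
  Distance 12: (row=0, col=1), (row=1, col=0), (row=1, col=2), (row=2, col=3)  <- goal reached here
One shortest path (12 moves): (row=11, col=0) -> (row=11, col=1) -> (row=11, col=2) -> (row=10, col=2) -> (row=9, col=2) -> (row=8, col=2) -> (row=7, col=2) -> (row=6, col=2) -> (row=5, col=2) -> (row=4, col=2) -> (row=3, col=2) -> (row=2, col=2) -> (row=1, col=2)

Answer: Shortest path length: 12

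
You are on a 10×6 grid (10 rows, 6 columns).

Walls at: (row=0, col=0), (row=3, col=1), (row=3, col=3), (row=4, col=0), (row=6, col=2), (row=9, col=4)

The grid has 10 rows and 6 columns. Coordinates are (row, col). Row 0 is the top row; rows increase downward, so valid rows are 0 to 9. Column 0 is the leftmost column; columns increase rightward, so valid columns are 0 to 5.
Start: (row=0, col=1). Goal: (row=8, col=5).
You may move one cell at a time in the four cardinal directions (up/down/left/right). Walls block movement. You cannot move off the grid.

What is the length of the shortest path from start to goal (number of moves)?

Answer: Shortest path length: 12

Derivation:
BFS from (row=0, col=1) until reaching (row=8, col=5):
  Distance 0: (row=0, col=1)
  Distance 1: (row=0, col=2), (row=1, col=1)
  Distance 2: (row=0, col=3), (row=1, col=0), (row=1, col=2), (row=2, col=1)
  Distance 3: (row=0, col=4), (row=1, col=3), (row=2, col=0), (row=2, col=2)
  Distance 4: (row=0, col=5), (row=1, col=4), (row=2, col=3), (row=3, col=0), (row=3, col=2)
  Distance 5: (row=1, col=5), (row=2, col=4), (row=4, col=2)
  Distance 6: (row=2, col=5), (row=3, col=4), (row=4, col=1), (row=4, col=3), (row=5, col=2)
  Distance 7: (row=3, col=5), (row=4, col=4), (row=5, col=1), (row=5, col=3)
  Distance 8: (row=4, col=5), (row=5, col=0), (row=5, col=4), (row=6, col=1), (row=6, col=3)
  Distance 9: (row=5, col=5), (row=6, col=0), (row=6, col=4), (row=7, col=1), (row=7, col=3)
  Distance 10: (row=6, col=5), (row=7, col=0), (row=7, col=2), (row=7, col=4), (row=8, col=1), (row=8, col=3)
  Distance 11: (row=7, col=5), (row=8, col=0), (row=8, col=2), (row=8, col=4), (row=9, col=1), (row=9, col=3)
  Distance 12: (row=8, col=5), (row=9, col=0), (row=9, col=2)  <- goal reached here
One shortest path (12 moves): (row=0, col=1) -> (row=0, col=2) -> (row=0, col=3) -> (row=0, col=4) -> (row=0, col=5) -> (row=1, col=5) -> (row=2, col=5) -> (row=3, col=5) -> (row=4, col=5) -> (row=5, col=5) -> (row=6, col=5) -> (row=7, col=5) -> (row=8, col=5)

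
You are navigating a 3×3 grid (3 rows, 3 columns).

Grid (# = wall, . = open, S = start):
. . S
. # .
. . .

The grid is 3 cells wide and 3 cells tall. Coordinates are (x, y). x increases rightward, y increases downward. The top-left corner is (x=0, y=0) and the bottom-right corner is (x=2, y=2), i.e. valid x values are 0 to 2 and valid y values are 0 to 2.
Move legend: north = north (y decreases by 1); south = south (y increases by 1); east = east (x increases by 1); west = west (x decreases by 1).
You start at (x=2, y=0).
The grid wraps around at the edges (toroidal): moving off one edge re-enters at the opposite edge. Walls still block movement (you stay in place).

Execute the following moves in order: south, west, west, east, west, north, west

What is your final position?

Start: (x=2, y=0)
  south (south): (x=2, y=0) -> (x=2, y=1)
  west (west): blocked, stay at (x=2, y=1)
  west (west): blocked, stay at (x=2, y=1)
  east (east): (x=2, y=1) -> (x=0, y=1)
  west (west): (x=0, y=1) -> (x=2, y=1)
  north (north): (x=2, y=1) -> (x=2, y=0)
  west (west): (x=2, y=0) -> (x=1, y=0)
Final: (x=1, y=0)

Answer: Final position: (x=1, y=0)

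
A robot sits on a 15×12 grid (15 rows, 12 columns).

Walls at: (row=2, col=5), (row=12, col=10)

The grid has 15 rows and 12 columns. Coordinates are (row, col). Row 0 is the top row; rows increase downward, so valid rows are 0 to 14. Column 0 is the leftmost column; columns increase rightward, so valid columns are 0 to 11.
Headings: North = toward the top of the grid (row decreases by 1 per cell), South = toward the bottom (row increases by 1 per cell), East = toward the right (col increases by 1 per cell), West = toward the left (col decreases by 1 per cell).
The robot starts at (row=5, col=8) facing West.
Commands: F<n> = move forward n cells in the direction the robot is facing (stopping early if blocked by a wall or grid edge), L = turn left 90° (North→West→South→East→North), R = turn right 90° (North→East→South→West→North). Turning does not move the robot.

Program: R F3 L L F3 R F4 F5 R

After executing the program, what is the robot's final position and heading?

Start: (row=5, col=8), facing West
  R: turn right, now facing North
  F3: move forward 3, now at (row=2, col=8)
  L: turn left, now facing West
  L: turn left, now facing South
  F3: move forward 3, now at (row=5, col=8)
  R: turn right, now facing West
  F4: move forward 4, now at (row=5, col=4)
  F5: move forward 4/5 (blocked), now at (row=5, col=0)
  R: turn right, now facing North
Final: (row=5, col=0), facing North

Answer: Final position: (row=5, col=0), facing North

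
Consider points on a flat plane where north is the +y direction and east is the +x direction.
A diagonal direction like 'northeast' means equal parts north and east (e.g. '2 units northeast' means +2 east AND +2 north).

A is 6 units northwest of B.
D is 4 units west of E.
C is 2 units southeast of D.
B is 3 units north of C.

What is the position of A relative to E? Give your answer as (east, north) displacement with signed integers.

Answer: A is at (east=-8, north=7) relative to E.

Derivation:
Place E at the origin (east=0, north=0).
  D is 4 units west of E: delta (east=-4, north=+0); D at (east=-4, north=0).
  C is 2 units southeast of D: delta (east=+2, north=-2); C at (east=-2, north=-2).
  B is 3 units north of C: delta (east=+0, north=+3); B at (east=-2, north=1).
  A is 6 units northwest of B: delta (east=-6, north=+6); A at (east=-8, north=7).
Therefore A relative to E: (east=-8, north=7).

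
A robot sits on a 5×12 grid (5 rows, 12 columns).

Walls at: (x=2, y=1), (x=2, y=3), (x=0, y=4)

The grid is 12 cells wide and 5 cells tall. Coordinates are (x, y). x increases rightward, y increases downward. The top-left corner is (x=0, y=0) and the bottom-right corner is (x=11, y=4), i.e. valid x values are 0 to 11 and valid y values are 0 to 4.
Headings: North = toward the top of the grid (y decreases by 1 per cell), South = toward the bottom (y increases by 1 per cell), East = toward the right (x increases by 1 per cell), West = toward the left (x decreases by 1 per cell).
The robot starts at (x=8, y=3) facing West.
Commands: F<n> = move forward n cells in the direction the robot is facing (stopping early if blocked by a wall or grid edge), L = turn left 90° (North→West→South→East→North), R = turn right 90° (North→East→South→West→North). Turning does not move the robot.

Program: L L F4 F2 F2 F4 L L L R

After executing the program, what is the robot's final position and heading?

Start: (x=8, y=3), facing West
  L: turn left, now facing South
  L: turn left, now facing East
  F4: move forward 3/4 (blocked), now at (x=11, y=3)
  F2: move forward 0/2 (blocked), now at (x=11, y=3)
  F2: move forward 0/2 (blocked), now at (x=11, y=3)
  F4: move forward 0/4 (blocked), now at (x=11, y=3)
  L: turn left, now facing North
  L: turn left, now facing West
  L: turn left, now facing South
  R: turn right, now facing West
Final: (x=11, y=3), facing West

Answer: Final position: (x=11, y=3), facing West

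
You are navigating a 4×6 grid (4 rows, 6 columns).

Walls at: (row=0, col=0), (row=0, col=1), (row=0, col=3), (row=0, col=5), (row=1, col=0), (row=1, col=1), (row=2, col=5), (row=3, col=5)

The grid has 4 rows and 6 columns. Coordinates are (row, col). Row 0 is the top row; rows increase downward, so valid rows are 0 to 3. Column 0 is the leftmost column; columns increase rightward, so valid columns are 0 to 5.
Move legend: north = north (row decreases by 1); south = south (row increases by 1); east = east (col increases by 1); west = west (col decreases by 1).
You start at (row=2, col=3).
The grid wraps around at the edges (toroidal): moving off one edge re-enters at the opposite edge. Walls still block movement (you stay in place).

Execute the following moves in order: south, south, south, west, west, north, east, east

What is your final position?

Start: (row=2, col=3)
  south (south): (row=2, col=3) -> (row=3, col=3)
  south (south): blocked, stay at (row=3, col=3)
  south (south): blocked, stay at (row=3, col=3)
  west (west): (row=3, col=3) -> (row=3, col=2)
  west (west): (row=3, col=2) -> (row=3, col=1)
  north (north): (row=3, col=1) -> (row=2, col=1)
  east (east): (row=2, col=1) -> (row=2, col=2)
  east (east): (row=2, col=2) -> (row=2, col=3)
Final: (row=2, col=3)

Answer: Final position: (row=2, col=3)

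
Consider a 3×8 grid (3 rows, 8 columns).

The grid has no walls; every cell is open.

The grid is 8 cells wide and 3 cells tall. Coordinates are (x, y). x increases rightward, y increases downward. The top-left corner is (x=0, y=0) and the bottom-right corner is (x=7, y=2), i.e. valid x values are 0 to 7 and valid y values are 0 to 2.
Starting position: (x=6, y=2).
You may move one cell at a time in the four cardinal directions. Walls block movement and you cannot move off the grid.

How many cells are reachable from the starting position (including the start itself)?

Answer: Reachable cells: 24

Derivation:
BFS flood-fill from (x=6, y=2):
  Distance 0: (x=6, y=2)
  Distance 1: (x=6, y=1), (x=5, y=2), (x=7, y=2)
  Distance 2: (x=6, y=0), (x=5, y=1), (x=7, y=1), (x=4, y=2)
  Distance 3: (x=5, y=0), (x=7, y=0), (x=4, y=1), (x=3, y=2)
  Distance 4: (x=4, y=0), (x=3, y=1), (x=2, y=2)
  Distance 5: (x=3, y=0), (x=2, y=1), (x=1, y=2)
  Distance 6: (x=2, y=0), (x=1, y=1), (x=0, y=2)
  Distance 7: (x=1, y=0), (x=0, y=1)
  Distance 8: (x=0, y=0)
Total reachable: 24 (grid has 24 open cells total)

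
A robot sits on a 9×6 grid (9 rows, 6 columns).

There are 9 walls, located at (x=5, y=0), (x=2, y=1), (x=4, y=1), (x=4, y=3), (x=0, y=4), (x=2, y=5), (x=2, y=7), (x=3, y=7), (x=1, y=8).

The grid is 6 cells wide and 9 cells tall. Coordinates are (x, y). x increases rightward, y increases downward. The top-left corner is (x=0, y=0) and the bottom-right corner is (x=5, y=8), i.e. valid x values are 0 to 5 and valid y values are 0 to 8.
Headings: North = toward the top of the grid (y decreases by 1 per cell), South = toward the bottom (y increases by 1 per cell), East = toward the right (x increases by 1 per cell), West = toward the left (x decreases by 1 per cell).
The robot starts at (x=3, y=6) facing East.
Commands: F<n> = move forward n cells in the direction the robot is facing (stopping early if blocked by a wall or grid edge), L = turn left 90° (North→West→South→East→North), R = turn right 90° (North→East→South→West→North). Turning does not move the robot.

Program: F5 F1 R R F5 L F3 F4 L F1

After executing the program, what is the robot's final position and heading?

Answer: Final position: (x=0, y=8), facing East

Derivation:
Start: (x=3, y=6), facing East
  F5: move forward 2/5 (blocked), now at (x=5, y=6)
  F1: move forward 0/1 (blocked), now at (x=5, y=6)
  R: turn right, now facing South
  R: turn right, now facing West
  F5: move forward 5, now at (x=0, y=6)
  L: turn left, now facing South
  F3: move forward 2/3 (blocked), now at (x=0, y=8)
  F4: move forward 0/4 (blocked), now at (x=0, y=8)
  L: turn left, now facing East
  F1: move forward 0/1 (blocked), now at (x=0, y=8)
Final: (x=0, y=8), facing East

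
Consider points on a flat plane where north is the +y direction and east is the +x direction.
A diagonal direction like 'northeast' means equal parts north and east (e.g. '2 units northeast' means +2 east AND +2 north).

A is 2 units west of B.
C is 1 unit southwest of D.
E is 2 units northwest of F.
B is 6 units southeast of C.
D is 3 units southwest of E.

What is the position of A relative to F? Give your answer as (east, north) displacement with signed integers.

Place F at the origin (east=0, north=0).
  E is 2 units northwest of F: delta (east=-2, north=+2); E at (east=-2, north=2).
  D is 3 units southwest of E: delta (east=-3, north=-3); D at (east=-5, north=-1).
  C is 1 unit southwest of D: delta (east=-1, north=-1); C at (east=-6, north=-2).
  B is 6 units southeast of C: delta (east=+6, north=-6); B at (east=0, north=-8).
  A is 2 units west of B: delta (east=-2, north=+0); A at (east=-2, north=-8).
Therefore A relative to F: (east=-2, north=-8).

Answer: A is at (east=-2, north=-8) relative to F.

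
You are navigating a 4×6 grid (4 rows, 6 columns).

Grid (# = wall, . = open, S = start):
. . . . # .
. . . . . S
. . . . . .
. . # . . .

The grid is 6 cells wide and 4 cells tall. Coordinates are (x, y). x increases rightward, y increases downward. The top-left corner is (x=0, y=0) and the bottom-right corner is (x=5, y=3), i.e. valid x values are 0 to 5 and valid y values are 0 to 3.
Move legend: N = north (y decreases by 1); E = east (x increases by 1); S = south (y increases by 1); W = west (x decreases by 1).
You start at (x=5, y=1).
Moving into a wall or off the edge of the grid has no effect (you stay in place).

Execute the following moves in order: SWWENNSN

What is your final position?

Start: (x=5, y=1)
  S (south): (x=5, y=1) -> (x=5, y=2)
  W (west): (x=5, y=2) -> (x=4, y=2)
  W (west): (x=4, y=2) -> (x=3, y=2)
  E (east): (x=3, y=2) -> (x=4, y=2)
  N (north): (x=4, y=2) -> (x=4, y=1)
  N (north): blocked, stay at (x=4, y=1)
  S (south): (x=4, y=1) -> (x=4, y=2)
  N (north): (x=4, y=2) -> (x=4, y=1)
Final: (x=4, y=1)

Answer: Final position: (x=4, y=1)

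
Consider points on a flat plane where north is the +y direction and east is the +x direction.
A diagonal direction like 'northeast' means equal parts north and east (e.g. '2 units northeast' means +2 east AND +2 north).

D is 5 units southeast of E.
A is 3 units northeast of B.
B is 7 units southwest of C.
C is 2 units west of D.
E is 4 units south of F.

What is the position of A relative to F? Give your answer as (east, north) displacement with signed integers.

Place F at the origin (east=0, north=0).
  E is 4 units south of F: delta (east=+0, north=-4); E at (east=0, north=-4).
  D is 5 units southeast of E: delta (east=+5, north=-5); D at (east=5, north=-9).
  C is 2 units west of D: delta (east=-2, north=+0); C at (east=3, north=-9).
  B is 7 units southwest of C: delta (east=-7, north=-7); B at (east=-4, north=-16).
  A is 3 units northeast of B: delta (east=+3, north=+3); A at (east=-1, north=-13).
Therefore A relative to F: (east=-1, north=-13).

Answer: A is at (east=-1, north=-13) relative to F.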